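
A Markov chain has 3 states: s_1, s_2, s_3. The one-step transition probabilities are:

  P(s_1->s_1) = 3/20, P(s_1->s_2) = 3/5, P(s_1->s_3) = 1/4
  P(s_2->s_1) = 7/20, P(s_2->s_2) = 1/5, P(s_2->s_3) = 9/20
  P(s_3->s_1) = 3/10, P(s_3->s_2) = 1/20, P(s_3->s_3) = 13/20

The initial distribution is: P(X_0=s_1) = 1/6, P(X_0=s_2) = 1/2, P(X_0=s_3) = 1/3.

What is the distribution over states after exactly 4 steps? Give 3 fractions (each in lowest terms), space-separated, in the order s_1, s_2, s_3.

Propagating the distribution step by step (d_{t+1} = d_t * P):
d_0 = (s_1=1/6, s_2=1/2, s_3=1/3)
  d_1[s_1] = 1/6*3/20 + 1/2*7/20 + 1/3*3/10 = 3/10
  d_1[s_2] = 1/6*3/5 + 1/2*1/5 + 1/3*1/20 = 13/60
  d_1[s_3] = 1/6*1/4 + 1/2*9/20 + 1/3*13/20 = 29/60
d_1 = (s_1=3/10, s_2=13/60, s_3=29/60)
  d_2[s_1] = 3/10*3/20 + 13/60*7/20 + 29/60*3/10 = 319/1200
  d_2[s_2] = 3/10*3/5 + 13/60*1/5 + 29/60*1/20 = 99/400
  d_2[s_3] = 3/10*1/4 + 13/60*9/20 + 29/60*13/20 = 73/150
d_2 = (s_1=319/1200, s_2=99/400, s_3=73/150)
  d_3[s_1] = 319/1200*3/20 + 99/400*7/20 + 73/150*3/10 = 109/400
  d_3[s_2] = 319/1200*3/5 + 99/400*1/5 + 73/150*1/20 = 7/30
  d_3[s_3] = 319/1200*1/4 + 99/400*9/20 + 73/150*13/20 = 593/1200
d_3 = (s_1=109/400, s_2=7/30, s_3=593/1200)
  d_4[s_1] = 109/400*3/20 + 7/30*7/20 + 593/1200*3/10 = 6499/24000
  d_4[s_2] = 109/400*3/5 + 7/30*1/5 + 593/1200*1/20 = 1879/8000
  d_4[s_3] = 109/400*1/4 + 7/30*9/20 + 593/1200*13/20 = 1483/3000
d_4 = (s_1=6499/24000, s_2=1879/8000, s_3=1483/3000)

Answer: 6499/24000 1879/8000 1483/3000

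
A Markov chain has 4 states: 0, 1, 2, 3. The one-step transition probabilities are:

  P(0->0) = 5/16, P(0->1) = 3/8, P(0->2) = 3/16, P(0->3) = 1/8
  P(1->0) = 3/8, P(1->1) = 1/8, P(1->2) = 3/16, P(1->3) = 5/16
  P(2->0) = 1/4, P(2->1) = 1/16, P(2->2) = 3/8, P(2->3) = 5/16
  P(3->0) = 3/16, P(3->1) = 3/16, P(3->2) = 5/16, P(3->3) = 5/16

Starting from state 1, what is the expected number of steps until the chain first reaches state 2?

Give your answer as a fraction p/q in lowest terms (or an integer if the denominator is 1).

Let h_i = expected steps to first reach 2 from state i.
Boundary: h_2 = 0.
First-step equations for the other states:
  h_0 = 1 + 5/16*h_0 + 3/8*h_1 + 3/16*h_2 + 1/8*h_3
  h_1 = 1 + 3/8*h_0 + 1/8*h_1 + 3/16*h_2 + 5/16*h_3
  h_3 = 1 + 3/16*h_0 + 3/16*h_1 + 5/16*h_2 + 5/16*h_3

Substituting h_2 = 0 and rearranging gives the linear system (I - Q) h = 1:
  [11/16, -3/8, -1/8] . (h_0, h_1, h_3) = 1
  [-3/8, 7/8, -5/16] . (h_0, h_1, h_3) = 1
  [-3/16, -3/16, 11/16] . (h_0, h_1, h_3) = 1

Solving yields:
  h_0 = 4304/923
  h_1 = 4208/923
  h_3 = 3664/923

Starting state is 1, so the expected hitting time is h_1 = 4208/923.

Answer: 4208/923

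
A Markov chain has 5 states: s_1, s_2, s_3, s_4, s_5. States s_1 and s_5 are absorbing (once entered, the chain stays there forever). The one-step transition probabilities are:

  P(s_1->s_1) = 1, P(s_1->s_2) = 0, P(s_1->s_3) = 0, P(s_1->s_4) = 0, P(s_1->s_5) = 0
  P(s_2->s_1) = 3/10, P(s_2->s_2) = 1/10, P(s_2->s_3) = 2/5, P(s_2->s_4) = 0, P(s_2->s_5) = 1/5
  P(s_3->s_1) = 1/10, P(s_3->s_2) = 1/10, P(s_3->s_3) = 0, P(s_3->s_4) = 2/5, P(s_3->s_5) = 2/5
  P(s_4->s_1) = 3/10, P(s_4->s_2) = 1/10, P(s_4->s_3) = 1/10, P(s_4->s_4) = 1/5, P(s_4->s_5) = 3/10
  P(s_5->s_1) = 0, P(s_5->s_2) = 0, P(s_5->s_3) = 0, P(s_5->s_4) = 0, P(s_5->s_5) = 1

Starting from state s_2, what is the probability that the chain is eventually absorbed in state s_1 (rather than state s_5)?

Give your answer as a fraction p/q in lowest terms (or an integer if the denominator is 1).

Let a_i = P(absorbed in s_1 | start in state i).
Boundary conditions: a_s_1 = 1, a_s_5 = 0.
For each transient state i, a_i = sum_j P(i->j) * a_j:
  a_s_2 = 3/10*a_s_1 + 1/10*a_s_2 + 2/5*a_s_3 + 0*a_s_4 + 1/5*a_s_5
  a_s_3 = 1/10*a_s_1 + 1/10*a_s_2 + 0*a_s_3 + 2/5*a_s_4 + 2/5*a_s_5
  a_s_4 = 3/10*a_s_1 + 1/10*a_s_2 + 1/10*a_s_3 + 1/5*a_s_4 + 3/10*a_s_5

Substituting a_s_1 = 1 and a_s_5 = 0, rearrange to (I - Q) a = r where r[i] = P(i -> s_1):
  [9/10, -2/5, 0] . (a_s_2, a_s_3, a_s_4) = 3/10
  [-1/10, 1, -2/5] . (a_s_2, a_s_3, a_s_4) = 1/10
  [-1/10, -1/10, 4/5] . (a_s_2, a_s_3, a_s_4) = 3/10

Solving yields:
  a_s_2 = 77/159
  a_s_3 = 18/53
  a_s_4 = 76/159

Starting state is s_2, so the absorption probability is a_s_2 = 77/159.

Answer: 77/159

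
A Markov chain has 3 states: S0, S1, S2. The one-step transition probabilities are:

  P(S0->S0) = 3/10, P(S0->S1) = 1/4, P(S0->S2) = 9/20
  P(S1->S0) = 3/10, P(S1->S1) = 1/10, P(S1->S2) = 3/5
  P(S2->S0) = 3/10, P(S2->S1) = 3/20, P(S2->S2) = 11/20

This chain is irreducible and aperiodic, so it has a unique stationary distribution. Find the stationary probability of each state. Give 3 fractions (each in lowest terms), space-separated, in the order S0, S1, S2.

The stationary distribution satisfies pi = pi * P, i.e.:
  pi_S0 = 3/10*pi_S0 + 3/10*pi_S1 + 3/10*pi_S2
  pi_S1 = 1/4*pi_S0 + 1/10*pi_S1 + 3/20*pi_S2
  pi_S2 = 9/20*pi_S0 + 3/5*pi_S1 + 11/20*pi_S2
with normalization: pi_S0 + pi_S1 + pi_S2 = 1.

Using the first 2 balance equations plus normalization, the linear system A*pi = b is:
  [-7/10, 3/10, 3/10] . pi = 0
  [1/4, -9/10, 3/20] . pi = 0
  [1, 1, 1] . pi = 1

Solving yields:
  pi_S0 = 3/10
  pi_S1 = 6/35
  pi_S2 = 37/70

Verification (pi * P):
  3/10*3/10 + 6/35*3/10 + 37/70*3/10 = 3/10 = pi_S0  (ok)
  3/10*1/4 + 6/35*1/10 + 37/70*3/20 = 6/35 = pi_S1  (ok)
  3/10*9/20 + 6/35*3/5 + 37/70*11/20 = 37/70 = pi_S2  (ok)

Answer: 3/10 6/35 37/70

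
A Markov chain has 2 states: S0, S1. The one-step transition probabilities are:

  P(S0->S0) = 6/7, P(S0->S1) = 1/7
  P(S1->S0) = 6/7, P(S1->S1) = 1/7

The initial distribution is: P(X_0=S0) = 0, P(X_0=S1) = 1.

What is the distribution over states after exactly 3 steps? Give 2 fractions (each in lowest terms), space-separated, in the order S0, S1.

Propagating the distribution step by step (d_{t+1} = d_t * P):
d_0 = (S0=0, S1=1)
  d_1[S0] = 0*6/7 + 1*6/7 = 6/7
  d_1[S1] = 0*1/7 + 1*1/7 = 1/7
d_1 = (S0=6/7, S1=1/7)
  d_2[S0] = 6/7*6/7 + 1/7*6/7 = 6/7
  d_2[S1] = 6/7*1/7 + 1/7*1/7 = 1/7
d_2 = (S0=6/7, S1=1/7)
  d_3[S0] = 6/7*6/7 + 1/7*6/7 = 6/7
  d_3[S1] = 6/7*1/7 + 1/7*1/7 = 1/7
d_3 = (S0=6/7, S1=1/7)

Answer: 6/7 1/7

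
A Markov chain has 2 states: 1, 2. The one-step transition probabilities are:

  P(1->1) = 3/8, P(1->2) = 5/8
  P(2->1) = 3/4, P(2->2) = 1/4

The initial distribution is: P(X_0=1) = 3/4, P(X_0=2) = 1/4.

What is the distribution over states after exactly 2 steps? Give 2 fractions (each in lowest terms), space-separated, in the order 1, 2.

Answer: 147/256 109/256

Derivation:
Propagating the distribution step by step (d_{t+1} = d_t * P):
d_0 = (1=3/4, 2=1/4)
  d_1[1] = 3/4*3/8 + 1/4*3/4 = 15/32
  d_1[2] = 3/4*5/8 + 1/4*1/4 = 17/32
d_1 = (1=15/32, 2=17/32)
  d_2[1] = 15/32*3/8 + 17/32*3/4 = 147/256
  d_2[2] = 15/32*5/8 + 17/32*1/4 = 109/256
d_2 = (1=147/256, 2=109/256)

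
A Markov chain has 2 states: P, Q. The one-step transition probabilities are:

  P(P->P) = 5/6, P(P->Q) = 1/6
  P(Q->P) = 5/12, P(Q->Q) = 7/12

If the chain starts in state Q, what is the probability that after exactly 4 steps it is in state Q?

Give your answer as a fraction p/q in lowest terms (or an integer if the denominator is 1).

Answer: 6371/20736

Derivation:
Computing P^4 by repeated multiplication:
P^1 =
  P: [5/6, 1/6]
  Q: [5/12, 7/12]
P^2 =
  P: [55/72, 17/72]
  Q: [85/144, 59/144]
P^3 =
  P: [635/864, 229/864]
  Q: [1145/1728, 583/1728]
P^4 =
  P: [7495/10368, 2873/10368]
  Q: [14365/20736, 6371/20736]

(P^4)[Q -> Q] = 6371/20736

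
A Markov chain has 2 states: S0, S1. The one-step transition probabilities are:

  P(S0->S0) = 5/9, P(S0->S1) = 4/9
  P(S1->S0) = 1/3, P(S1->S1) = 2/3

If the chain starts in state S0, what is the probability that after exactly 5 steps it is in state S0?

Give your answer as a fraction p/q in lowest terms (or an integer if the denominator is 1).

Answer: 25325/59049

Derivation:
Computing P^5 by repeated multiplication:
P^1 =
  S0: [5/9, 4/9]
  S1: [1/3, 2/3]
P^2 =
  S0: [37/81, 44/81]
  S1: [11/27, 16/27]
P^3 =
  S0: [317/729, 412/729]
  S1: [103/243, 140/243]
P^4 =
  S0: [2821/6561, 3740/6561]
  S1: [935/2187, 1252/2187]
P^5 =
  S0: [25325/59049, 33724/59049]
  S1: [8431/19683, 11252/19683]

(P^5)[S0 -> S0] = 25325/59049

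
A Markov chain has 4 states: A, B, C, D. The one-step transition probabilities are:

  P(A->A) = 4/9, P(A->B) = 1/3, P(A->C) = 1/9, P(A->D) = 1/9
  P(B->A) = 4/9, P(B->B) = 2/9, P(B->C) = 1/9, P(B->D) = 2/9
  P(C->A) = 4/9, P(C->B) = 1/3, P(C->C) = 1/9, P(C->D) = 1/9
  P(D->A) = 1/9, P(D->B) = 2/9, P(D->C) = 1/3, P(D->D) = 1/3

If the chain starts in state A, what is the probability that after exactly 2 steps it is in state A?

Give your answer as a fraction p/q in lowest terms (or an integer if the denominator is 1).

Computing P^2 by repeated multiplication:
P^1 =
  A: [4/9, 1/3, 1/9, 1/9]
  B: [4/9, 2/9, 1/9, 2/9]
  C: [4/9, 1/3, 1/9, 1/9]
  D: [1/9, 2/9, 1/3, 1/3]
P^2 =
  A: [11/27, 23/81, 11/81, 14/81]
  B: [10/27, 23/81, 13/81, 5/27]
  C: [11/27, 23/81, 11/81, 14/81]
  D: [1/3, 22/81, 5/27, 17/81]

(P^2)[A -> A] = 11/27

Answer: 11/27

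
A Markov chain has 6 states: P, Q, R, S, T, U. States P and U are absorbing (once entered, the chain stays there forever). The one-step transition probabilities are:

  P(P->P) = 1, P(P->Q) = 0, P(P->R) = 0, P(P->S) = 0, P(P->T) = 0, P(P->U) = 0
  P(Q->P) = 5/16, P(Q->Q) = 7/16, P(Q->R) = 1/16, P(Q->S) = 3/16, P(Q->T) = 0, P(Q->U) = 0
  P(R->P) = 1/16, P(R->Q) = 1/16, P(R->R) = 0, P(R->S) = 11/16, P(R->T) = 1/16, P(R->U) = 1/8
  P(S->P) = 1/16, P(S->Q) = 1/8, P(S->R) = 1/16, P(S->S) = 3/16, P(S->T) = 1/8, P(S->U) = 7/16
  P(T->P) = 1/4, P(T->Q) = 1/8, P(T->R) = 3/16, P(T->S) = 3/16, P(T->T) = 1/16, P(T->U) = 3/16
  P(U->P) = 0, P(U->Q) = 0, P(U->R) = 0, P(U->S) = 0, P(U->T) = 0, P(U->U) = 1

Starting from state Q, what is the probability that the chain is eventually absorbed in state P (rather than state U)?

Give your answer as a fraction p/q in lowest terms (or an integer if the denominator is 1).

Answer: 15422/22481

Derivation:
Let a_i = P(absorbed in P | start in state i).
Boundary conditions: a_P = 1, a_U = 0.
For each transient state i, a_i = sum_j P(i->j) * a_j:
  a_Q = 5/16*a_P + 7/16*a_Q + 1/16*a_R + 3/16*a_S + 0*a_T + 0*a_U
  a_R = 1/16*a_P + 1/16*a_Q + 0*a_R + 11/16*a_S + 1/16*a_T + 1/8*a_U
  a_S = 1/16*a_P + 1/8*a_Q + 1/16*a_R + 3/16*a_S + 1/8*a_T + 7/16*a_U
  a_T = 1/4*a_P + 1/8*a_Q + 3/16*a_R + 3/16*a_S + 1/16*a_T + 3/16*a_U

Substituting a_P = 1 and a_U = 0, rearrange to (I - Q) a = r where r[i] = P(i -> P):
  [9/16, -1/16, -3/16, 0] . (a_Q, a_R, a_S, a_T) = 5/16
  [-1/16, 1, -11/16, -1/16] . (a_Q, a_R, a_S, a_T) = 1/16
  [-1/8, -1/16, 13/16, -1/8] . (a_Q, a_R, a_S, a_T) = 1/16
  [-1/8, -3/16, -3/16, 15/16] . (a_Q, a_R, a_S, a_T) = 1/4

Solving yields:
  a_Q = 15422/22481
  a_R = 7397/22481
  a_S = 6332/22481
  a_T = 10797/22481

Starting state is Q, so the absorption probability is a_Q = 15422/22481.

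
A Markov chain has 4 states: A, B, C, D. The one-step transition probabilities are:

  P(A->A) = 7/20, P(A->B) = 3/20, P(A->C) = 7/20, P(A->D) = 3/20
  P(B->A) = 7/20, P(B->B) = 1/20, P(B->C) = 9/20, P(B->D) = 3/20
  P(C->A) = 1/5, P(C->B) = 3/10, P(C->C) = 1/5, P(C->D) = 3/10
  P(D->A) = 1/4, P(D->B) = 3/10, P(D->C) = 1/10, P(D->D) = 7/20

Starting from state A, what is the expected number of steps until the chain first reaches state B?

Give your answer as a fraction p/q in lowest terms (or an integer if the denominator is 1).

Answer: 766/171

Derivation:
Let h_i = expected steps to first reach B from state i.
Boundary: h_B = 0.
First-step equations for the other states:
  h_A = 1 + 7/20*h_A + 3/20*h_B + 7/20*h_C + 3/20*h_D
  h_C = 1 + 1/5*h_A + 3/10*h_B + 1/5*h_C + 3/10*h_D
  h_D = 1 + 1/4*h_A + 3/10*h_B + 1/10*h_C + 7/20*h_D

Substituting h_B = 0 and rearranging gives the linear system (I - Q) h = 1:
  [13/20, -7/20, -3/20] . (h_A, h_C, h_D) = 1
  [-1/5, 4/5, -3/10] . (h_A, h_C, h_D) = 1
  [-1/4, -1/10, 13/20] . (h_A, h_C, h_D) = 1

Solving yields:
  h_A = 766/171
  h_C = 652/171
  h_D = 658/171

Starting state is A, so the expected hitting time is h_A = 766/171.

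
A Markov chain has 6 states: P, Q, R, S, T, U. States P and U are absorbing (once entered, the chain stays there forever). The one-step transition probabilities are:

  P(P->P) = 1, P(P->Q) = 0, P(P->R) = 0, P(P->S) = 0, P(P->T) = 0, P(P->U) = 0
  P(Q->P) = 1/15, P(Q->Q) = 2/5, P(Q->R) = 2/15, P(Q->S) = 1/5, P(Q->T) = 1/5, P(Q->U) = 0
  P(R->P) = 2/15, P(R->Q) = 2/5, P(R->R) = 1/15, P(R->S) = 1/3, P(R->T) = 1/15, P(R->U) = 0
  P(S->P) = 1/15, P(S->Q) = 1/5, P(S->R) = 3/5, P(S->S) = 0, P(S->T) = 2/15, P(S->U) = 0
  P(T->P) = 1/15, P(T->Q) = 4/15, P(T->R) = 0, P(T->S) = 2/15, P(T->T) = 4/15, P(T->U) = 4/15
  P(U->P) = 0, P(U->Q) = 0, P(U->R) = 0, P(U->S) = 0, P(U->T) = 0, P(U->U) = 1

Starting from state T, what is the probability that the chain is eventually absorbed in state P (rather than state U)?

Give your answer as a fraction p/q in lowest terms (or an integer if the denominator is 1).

Answer: 3079/7027

Derivation:
Let a_i = P(absorbed in P | start in state i).
Boundary conditions: a_P = 1, a_U = 0.
For each transient state i, a_i = sum_j P(i->j) * a_j:
  a_Q = 1/15*a_P + 2/5*a_Q + 2/15*a_R + 1/5*a_S + 1/5*a_T + 0*a_U
  a_R = 2/15*a_P + 2/5*a_Q + 1/15*a_R + 1/3*a_S + 1/15*a_T + 0*a_U
  a_S = 1/15*a_P + 1/5*a_Q + 3/5*a_R + 0*a_S + 2/15*a_T + 0*a_U
  a_T = 1/15*a_P + 4/15*a_Q + 0*a_R + 2/15*a_S + 4/15*a_T + 4/15*a_U

Substituting a_P = 1 and a_U = 0, rearrange to (I - Q) a = r where r[i] = P(i -> P):
  [3/5, -2/15, -1/5, -1/5] . (a_Q, a_R, a_S, a_T) = 1/15
  [-2/5, 14/15, -1/3, -1/15] . (a_Q, a_R, a_S, a_T) = 2/15
  [-1/5, -3/5, 1, -2/15] . (a_Q, a_R, a_S, a_T) = 1/15
  [-4/15, 0, -2/15, 11/15] . (a_Q, a_R, a_S, a_T) = 1/15

Solving yields:
  a_Q = 4403/7027
  a_R = 4759/7027
  a_S = 4615/7027
  a_T = 3079/7027

Starting state is T, so the absorption probability is a_T = 3079/7027.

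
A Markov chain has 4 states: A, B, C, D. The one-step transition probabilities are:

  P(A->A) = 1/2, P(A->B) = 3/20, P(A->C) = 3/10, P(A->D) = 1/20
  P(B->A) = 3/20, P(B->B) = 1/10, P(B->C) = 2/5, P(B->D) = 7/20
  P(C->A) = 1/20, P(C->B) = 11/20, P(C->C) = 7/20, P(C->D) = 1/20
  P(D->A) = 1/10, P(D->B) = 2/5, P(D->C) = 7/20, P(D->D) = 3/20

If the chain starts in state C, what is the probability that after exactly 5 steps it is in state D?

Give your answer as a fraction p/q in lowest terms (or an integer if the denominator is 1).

Answer: 128897/800000

Derivation:
Computing P^5 by repeated multiplication:
P^1 =
  A: [1/2, 3/20, 3/10, 1/20]
  B: [3/20, 1/10, 2/5, 7/20]
  C: [1/20, 11/20, 7/20, 1/20]
  D: [1/10, 2/5, 7/20, 3/20]
P^2 =
  A: [117/400, 11/40, 133/400, 1/10]
  B: [29/200, 157/400, 139/400, 23/200]
  C: [13/100, 11/40, 3/8, 11/50]
  D: [57/400, 123/400, 73/200, 37/200]
P^3 =
  A: [1713/8000, 1177/4000, 2793/8000, 57/400]
  B: [641/4000, 477/1600, 2899/8000, 717/4000]
  C: [147/1000, 273/800, 1429/4000, 309/2000]
  D: [1233/8000, 523/1600, 1433/4000, 643/4000]
P^4 =
  A: [5853/32000, 4969/16000, 56641/160000, 6101/40000]
  B: [12871/80000, 51977/160000, 57103/160000, 12589/80000]
  C: [79/500, 25157/80000, 28777/80000, 6713/40000]
  D: [25613/160000, 50743/160000, 28691/80000, 13131/80000]
P^5 =
  A: [547169/3200000, 502729/1600000, 45617/128000, 126737/800000]
  B: [52081/320000, 1010737/3200000, 229247/640000, 261109/1600000]
  C: [103/640, 512189/1600000, 572517/1600000, 128897/800000]
  D: [103653/640000, 1019623/3200000, 114513/320000, 258491/1600000]

(P^5)[C -> D] = 128897/800000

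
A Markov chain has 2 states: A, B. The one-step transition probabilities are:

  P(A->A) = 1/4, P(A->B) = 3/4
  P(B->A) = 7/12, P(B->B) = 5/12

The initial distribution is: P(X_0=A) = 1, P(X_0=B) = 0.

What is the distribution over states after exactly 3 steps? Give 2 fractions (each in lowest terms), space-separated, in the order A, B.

Propagating the distribution step by step (d_{t+1} = d_t * P):
d_0 = (A=1, B=0)
  d_1[A] = 1*1/4 + 0*7/12 = 1/4
  d_1[B] = 1*3/4 + 0*5/12 = 3/4
d_1 = (A=1/4, B=3/4)
  d_2[A] = 1/4*1/4 + 3/4*7/12 = 1/2
  d_2[B] = 1/4*3/4 + 3/4*5/12 = 1/2
d_2 = (A=1/2, B=1/2)
  d_3[A] = 1/2*1/4 + 1/2*7/12 = 5/12
  d_3[B] = 1/2*3/4 + 1/2*5/12 = 7/12
d_3 = (A=5/12, B=7/12)

Answer: 5/12 7/12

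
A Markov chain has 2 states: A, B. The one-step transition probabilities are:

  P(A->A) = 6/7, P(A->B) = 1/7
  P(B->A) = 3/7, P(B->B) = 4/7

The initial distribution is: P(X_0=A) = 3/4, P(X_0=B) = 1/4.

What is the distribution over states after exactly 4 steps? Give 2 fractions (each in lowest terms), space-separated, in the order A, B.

Answer: 3/4 1/4

Derivation:
Propagating the distribution step by step (d_{t+1} = d_t * P):
d_0 = (A=3/4, B=1/4)
  d_1[A] = 3/4*6/7 + 1/4*3/7 = 3/4
  d_1[B] = 3/4*1/7 + 1/4*4/7 = 1/4
d_1 = (A=3/4, B=1/4)
  d_2[A] = 3/4*6/7 + 1/4*3/7 = 3/4
  d_2[B] = 3/4*1/7 + 1/4*4/7 = 1/4
d_2 = (A=3/4, B=1/4)
  d_3[A] = 3/4*6/7 + 1/4*3/7 = 3/4
  d_3[B] = 3/4*1/7 + 1/4*4/7 = 1/4
d_3 = (A=3/4, B=1/4)
  d_4[A] = 3/4*6/7 + 1/4*3/7 = 3/4
  d_4[B] = 3/4*1/7 + 1/4*4/7 = 1/4
d_4 = (A=3/4, B=1/4)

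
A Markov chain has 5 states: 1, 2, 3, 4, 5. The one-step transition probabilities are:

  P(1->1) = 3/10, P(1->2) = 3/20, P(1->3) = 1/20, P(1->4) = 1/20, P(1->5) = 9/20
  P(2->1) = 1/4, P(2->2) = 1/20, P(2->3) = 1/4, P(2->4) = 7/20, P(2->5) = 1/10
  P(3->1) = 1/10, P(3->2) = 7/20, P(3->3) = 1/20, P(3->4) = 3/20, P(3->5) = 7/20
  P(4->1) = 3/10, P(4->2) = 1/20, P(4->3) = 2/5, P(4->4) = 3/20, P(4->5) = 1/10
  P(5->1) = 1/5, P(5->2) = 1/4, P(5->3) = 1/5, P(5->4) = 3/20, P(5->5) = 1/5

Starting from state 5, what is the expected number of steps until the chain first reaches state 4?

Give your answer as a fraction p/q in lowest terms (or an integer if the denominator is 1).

Let h_i = expected steps to first reach 4 from state i.
Boundary: h_4 = 0.
First-step equations for the other states:
  h_1 = 1 + 3/10*h_1 + 3/20*h_2 + 1/20*h_3 + 1/20*h_4 + 9/20*h_5
  h_2 = 1 + 1/4*h_1 + 1/20*h_2 + 1/4*h_3 + 7/20*h_4 + 1/10*h_5
  h_3 = 1 + 1/10*h_1 + 7/20*h_2 + 1/20*h_3 + 3/20*h_4 + 7/20*h_5
  h_5 = 1 + 1/5*h_1 + 1/4*h_2 + 1/5*h_3 + 3/20*h_4 + 1/5*h_5

Substituting h_4 = 0 and rearranging gives the linear system (I - Q) h = 1:
  [7/10, -3/20, -1/20, -9/20] . (h_1, h_2, h_3, h_5) = 1
  [-1/4, 19/20, -1/4, -1/10] . (h_1, h_2, h_3, h_5) = 1
  [-1/10, -7/20, 19/20, -7/20] . (h_1, h_2, h_3, h_5) = 1
  [-1/5, -1/4, -1/5, 4/5] . (h_1, h_2, h_3, h_5) = 1

Solving yields:
  h_1 = 37040/5523
  h_2 = 27380/5523
  h_3 = 31840/5523
  h_5 = 32680/5523

Starting state is 5, so the expected hitting time is h_5 = 32680/5523.

Answer: 32680/5523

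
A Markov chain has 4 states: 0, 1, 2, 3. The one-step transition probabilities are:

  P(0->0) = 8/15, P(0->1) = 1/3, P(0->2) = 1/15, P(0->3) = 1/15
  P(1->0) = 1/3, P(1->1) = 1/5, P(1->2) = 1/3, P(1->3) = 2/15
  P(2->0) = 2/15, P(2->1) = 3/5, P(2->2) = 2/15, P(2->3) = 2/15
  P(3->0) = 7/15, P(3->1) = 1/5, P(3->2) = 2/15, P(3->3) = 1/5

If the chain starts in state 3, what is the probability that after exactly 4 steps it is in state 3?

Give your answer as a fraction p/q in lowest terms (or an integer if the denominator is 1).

Answer: 5761/50625

Derivation:
Computing P^4 by repeated multiplication:
P^1 =
  0: [8/15, 1/3, 1/15, 1/15]
  1: [1/3, 1/5, 1/3, 2/15]
  2: [2/15, 3/5, 2/15, 2/15]
  3: [7/15, 1/5, 2/15, 1/5]
P^2 =
  0: [98/225, 67/225, 37/225, 23/225]
  1: [79/225, 17/45, 34/225, 3/25]
  2: [79/225, 61/225, 11/45, 2/15]
  3: [32/75, 71/225, 32/225, 26/225]
P^3 =
  0: [1354/3375, 1093/3375, 553/3375, 1/9]
  1: [146/375, 1037/3375, 626/3375, 398/3375]
  2: [419/1125, 1163/3375, 554/3375, 401/3375]
  3: [1369/3375, 353/1125, 21/125, 76/675]
P^4 =
  0: [6676/16875, 16151/50625, 347/2025, 5771/50625]
  1: [3947/10125, 5503/16875, 2849/16875, 5834/50625]
  2: [19786/50625, 5321/16875, 998/5625, 5894/50625]
  3: [20041/50625, 3253/10125, 8558/50625, 5761/50625]

(P^4)[3 -> 3] = 5761/50625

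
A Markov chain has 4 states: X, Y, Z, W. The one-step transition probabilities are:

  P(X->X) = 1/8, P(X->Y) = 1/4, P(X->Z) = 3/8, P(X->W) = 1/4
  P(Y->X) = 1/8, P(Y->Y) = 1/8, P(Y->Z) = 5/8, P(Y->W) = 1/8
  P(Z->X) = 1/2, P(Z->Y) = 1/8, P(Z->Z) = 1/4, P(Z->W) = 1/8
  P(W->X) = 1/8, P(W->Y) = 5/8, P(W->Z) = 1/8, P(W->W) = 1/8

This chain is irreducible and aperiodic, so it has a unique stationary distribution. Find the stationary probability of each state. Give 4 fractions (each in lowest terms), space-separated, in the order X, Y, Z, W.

Answer: 49/191 45/191 67/191 30/191

Derivation:
The stationary distribution satisfies pi = pi * P, i.e.:
  pi_X = 1/8*pi_X + 1/8*pi_Y + 1/2*pi_Z + 1/8*pi_W
  pi_Y = 1/4*pi_X + 1/8*pi_Y + 1/8*pi_Z + 5/8*pi_W
  pi_Z = 3/8*pi_X + 5/8*pi_Y + 1/4*pi_Z + 1/8*pi_W
  pi_W = 1/4*pi_X + 1/8*pi_Y + 1/8*pi_Z + 1/8*pi_W
with normalization: pi_X + pi_Y + pi_Z + pi_W = 1.

Using the first 3 balance equations plus normalization, the linear system A*pi = b is:
  [-7/8, 1/8, 1/2, 1/8] . pi = 0
  [1/4, -7/8, 1/8, 5/8] . pi = 0
  [3/8, 5/8, -3/4, 1/8] . pi = 0
  [1, 1, 1, 1] . pi = 1

Solving yields:
  pi_X = 49/191
  pi_Y = 45/191
  pi_Z = 67/191
  pi_W = 30/191

Verification (pi * P):
  49/191*1/8 + 45/191*1/8 + 67/191*1/2 + 30/191*1/8 = 49/191 = pi_X  (ok)
  49/191*1/4 + 45/191*1/8 + 67/191*1/8 + 30/191*5/8 = 45/191 = pi_Y  (ok)
  49/191*3/8 + 45/191*5/8 + 67/191*1/4 + 30/191*1/8 = 67/191 = pi_Z  (ok)
  49/191*1/4 + 45/191*1/8 + 67/191*1/8 + 30/191*1/8 = 30/191 = pi_W  (ok)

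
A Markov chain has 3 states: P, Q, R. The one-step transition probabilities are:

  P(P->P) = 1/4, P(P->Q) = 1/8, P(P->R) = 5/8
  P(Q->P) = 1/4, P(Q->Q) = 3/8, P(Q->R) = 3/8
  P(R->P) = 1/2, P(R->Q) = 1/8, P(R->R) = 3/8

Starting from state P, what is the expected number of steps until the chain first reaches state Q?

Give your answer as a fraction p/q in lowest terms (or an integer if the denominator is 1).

Answer: 8

Derivation:
Let h_i = expected steps to first reach Q from state i.
Boundary: h_Q = 0.
First-step equations for the other states:
  h_P = 1 + 1/4*h_P + 1/8*h_Q + 5/8*h_R
  h_R = 1 + 1/2*h_P + 1/8*h_Q + 3/8*h_R

Substituting h_Q = 0 and rearranging gives the linear system (I - Q) h = 1:
  [3/4, -5/8] . (h_P, h_R) = 1
  [-1/2, 5/8] . (h_P, h_R) = 1

Solving yields:
  h_P = 8
  h_R = 8

Starting state is P, so the expected hitting time is h_P = 8.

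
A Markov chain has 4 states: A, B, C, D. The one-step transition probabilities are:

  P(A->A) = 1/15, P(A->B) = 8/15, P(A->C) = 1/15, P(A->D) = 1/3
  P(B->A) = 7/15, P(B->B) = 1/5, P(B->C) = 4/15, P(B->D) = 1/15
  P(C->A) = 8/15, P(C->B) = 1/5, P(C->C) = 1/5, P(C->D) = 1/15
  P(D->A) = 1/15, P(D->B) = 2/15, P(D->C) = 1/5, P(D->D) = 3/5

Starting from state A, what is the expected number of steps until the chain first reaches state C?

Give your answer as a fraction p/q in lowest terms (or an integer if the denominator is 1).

Answer: 1470/253

Derivation:
Let h_i = expected steps to first reach C from state i.
Boundary: h_C = 0.
First-step equations for the other states:
  h_A = 1 + 1/15*h_A + 8/15*h_B + 1/15*h_C + 1/3*h_D
  h_B = 1 + 7/15*h_A + 1/5*h_B + 4/15*h_C + 1/15*h_D
  h_D = 1 + 1/15*h_A + 2/15*h_B + 1/5*h_C + 3/5*h_D

Substituting h_C = 0 and rearranging gives the linear system (I - Q) h = 1:
  [14/15, -8/15, -1/3] . (h_A, h_B, h_D) = 1
  [-7/15, 4/5, -1/15] . (h_A, h_B, h_D) = 1
  [-1/15, -2/15, 2/5] . (h_A, h_B, h_D) = 1

Solving yields:
  h_A = 1470/253
  h_B = 2565/506
  h_D = 1305/253

Starting state is A, so the expected hitting time is h_A = 1470/253.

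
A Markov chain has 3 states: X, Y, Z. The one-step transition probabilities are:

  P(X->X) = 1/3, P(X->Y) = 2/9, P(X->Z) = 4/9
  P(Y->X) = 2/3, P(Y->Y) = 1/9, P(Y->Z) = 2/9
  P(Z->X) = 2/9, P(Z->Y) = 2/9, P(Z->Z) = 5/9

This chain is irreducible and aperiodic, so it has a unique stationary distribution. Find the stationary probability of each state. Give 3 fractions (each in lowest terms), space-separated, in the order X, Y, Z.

The stationary distribution satisfies pi = pi * P, i.e.:
  pi_X = 1/3*pi_X + 2/3*pi_Y + 2/9*pi_Z
  pi_Y = 2/9*pi_X + 1/9*pi_Y + 2/9*pi_Z
  pi_Z = 4/9*pi_X + 2/9*pi_Y + 5/9*pi_Z
with normalization: pi_X + pi_Y + pi_Z = 1.

Using the first 2 balance equations plus normalization, the linear system A*pi = b is:
  [-2/3, 2/3, 2/9] . pi = 0
  [2/9, -8/9, 2/9] . pi = 0
  [1, 1, 1] . pi = 1

Solving yields:
  pi_X = 7/20
  pi_Y = 1/5
  pi_Z = 9/20

Verification (pi * P):
  7/20*1/3 + 1/5*2/3 + 9/20*2/9 = 7/20 = pi_X  (ok)
  7/20*2/9 + 1/5*1/9 + 9/20*2/9 = 1/5 = pi_Y  (ok)
  7/20*4/9 + 1/5*2/9 + 9/20*5/9 = 9/20 = pi_Z  (ok)

Answer: 7/20 1/5 9/20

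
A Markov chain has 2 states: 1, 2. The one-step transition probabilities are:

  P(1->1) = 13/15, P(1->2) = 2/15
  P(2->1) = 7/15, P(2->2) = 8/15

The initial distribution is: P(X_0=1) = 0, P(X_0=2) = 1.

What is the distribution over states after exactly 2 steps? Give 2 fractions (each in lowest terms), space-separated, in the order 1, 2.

Propagating the distribution step by step (d_{t+1} = d_t * P):
d_0 = (1=0, 2=1)
  d_1[1] = 0*13/15 + 1*7/15 = 7/15
  d_1[2] = 0*2/15 + 1*8/15 = 8/15
d_1 = (1=7/15, 2=8/15)
  d_2[1] = 7/15*13/15 + 8/15*7/15 = 49/75
  d_2[2] = 7/15*2/15 + 8/15*8/15 = 26/75
d_2 = (1=49/75, 2=26/75)

Answer: 49/75 26/75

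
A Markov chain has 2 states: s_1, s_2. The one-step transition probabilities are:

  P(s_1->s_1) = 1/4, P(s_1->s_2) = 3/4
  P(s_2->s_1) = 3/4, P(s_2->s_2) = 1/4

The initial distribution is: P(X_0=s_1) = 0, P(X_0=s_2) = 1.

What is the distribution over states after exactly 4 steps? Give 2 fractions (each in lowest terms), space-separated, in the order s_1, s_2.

Propagating the distribution step by step (d_{t+1} = d_t * P):
d_0 = (s_1=0, s_2=1)
  d_1[s_1] = 0*1/4 + 1*3/4 = 3/4
  d_1[s_2] = 0*3/4 + 1*1/4 = 1/4
d_1 = (s_1=3/4, s_2=1/4)
  d_2[s_1] = 3/4*1/4 + 1/4*3/4 = 3/8
  d_2[s_2] = 3/4*3/4 + 1/4*1/4 = 5/8
d_2 = (s_1=3/8, s_2=5/8)
  d_3[s_1] = 3/8*1/4 + 5/8*3/4 = 9/16
  d_3[s_2] = 3/8*3/4 + 5/8*1/4 = 7/16
d_3 = (s_1=9/16, s_2=7/16)
  d_4[s_1] = 9/16*1/4 + 7/16*3/4 = 15/32
  d_4[s_2] = 9/16*3/4 + 7/16*1/4 = 17/32
d_4 = (s_1=15/32, s_2=17/32)

Answer: 15/32 17/32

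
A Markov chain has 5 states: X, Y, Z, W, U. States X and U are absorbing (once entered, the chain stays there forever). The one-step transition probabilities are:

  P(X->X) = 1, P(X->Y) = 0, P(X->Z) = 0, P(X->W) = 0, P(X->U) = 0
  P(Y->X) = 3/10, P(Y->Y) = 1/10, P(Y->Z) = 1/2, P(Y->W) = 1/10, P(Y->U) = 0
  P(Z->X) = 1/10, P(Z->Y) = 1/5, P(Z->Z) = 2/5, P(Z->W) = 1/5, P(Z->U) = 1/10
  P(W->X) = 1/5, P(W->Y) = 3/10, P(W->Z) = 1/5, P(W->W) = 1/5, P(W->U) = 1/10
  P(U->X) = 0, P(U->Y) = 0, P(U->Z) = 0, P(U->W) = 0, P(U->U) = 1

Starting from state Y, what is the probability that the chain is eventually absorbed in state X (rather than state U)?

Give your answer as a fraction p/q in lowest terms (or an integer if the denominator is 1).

Let a_i = P(absorbed in X | start in state i).
Boundary conditions: a_X = 1, a_U = 0.
For each transient state i, a_i = sum_j P(i->j) * a_j:
  a_Y = 3/10*a_X + 1/10*a_Y + 1/2*a_Z + 1/10*a_W + 0*a_U
  a_Z = 1/10*a_X + 1/5*a_Y + 2/5*a_Z + 1/5*a_W + 1/10*a_U
  a_W = 1/5*a_X + 3/10*a_Y + 1/5*a_Z + 1/5*a_W + 1/10*a_U

Substituting a_X = 1 and a_U = 0, rearrange to (I - Q) a = r where r[i] = P(i -> X):
  [9/10, -1/2, -1/10] . (a_Y, a_Z, a_W) = 3/10
  [-1/5, 3/5, -1/5] . (a_Y, a_Z, a_W) = 1/10
  [-3/10, -1/5, 4/5] . (a_Y, a_Z, a_W) = 1/5

Solving yields:
  a_Y = 103/132
  a_Z = 175/264
  a_W = 17/24

Starting state is Y, so the absorption probability is a_Y = 103/132.

Answer: 103/132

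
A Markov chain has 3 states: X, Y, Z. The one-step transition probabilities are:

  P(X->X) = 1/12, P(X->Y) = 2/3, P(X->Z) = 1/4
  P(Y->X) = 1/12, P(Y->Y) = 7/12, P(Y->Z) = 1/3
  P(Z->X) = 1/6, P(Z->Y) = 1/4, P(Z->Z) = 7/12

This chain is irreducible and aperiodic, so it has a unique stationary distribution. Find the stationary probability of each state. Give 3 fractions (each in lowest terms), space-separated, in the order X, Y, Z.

Answer: 13/109 49/109 47/109

Derivation:
The stationary distribution satisfies pi = pi * P, i.e.:
  pi_X = 1/12*pi_X + 1/12*pi_Y + 1/6*pi_Z
  pi_Y = 2/3*pi_X + 7/12*pi_Y + 1/4*pi_Z
  pi_Z = 1/4*pi_X + 1/3*pi_Y + 7/12*pi_Z
with normalization: pi_X + pi_Y + pi_Z = 1.

Using the first 2 balance equations plus normalization, the linear system A*pi = b is:
  [-11/12, 1/12, 1/6] . pi = 0
  [2/3, -5/12, 1/4] . pi = 0
  [1, 1, 1] . pi = 1

Solving yields:
  pi_X = 13/109
  pi_Y = 49/109
  pi_Z = 47/109

Verification (pi * P):
  13/109*1/12 + 49/109*1/12 + 47/109*1/6 = 13/109 = pi_X  (ok)
  13/109*2/3 + 49/109*7/12 + 47/109*1/4 = 49/109 = pi_Y  (ok)
  13/109*1/4 + 49/109*1/3 + 47/109*7/12 = 47/109 = pi_Z  (ok)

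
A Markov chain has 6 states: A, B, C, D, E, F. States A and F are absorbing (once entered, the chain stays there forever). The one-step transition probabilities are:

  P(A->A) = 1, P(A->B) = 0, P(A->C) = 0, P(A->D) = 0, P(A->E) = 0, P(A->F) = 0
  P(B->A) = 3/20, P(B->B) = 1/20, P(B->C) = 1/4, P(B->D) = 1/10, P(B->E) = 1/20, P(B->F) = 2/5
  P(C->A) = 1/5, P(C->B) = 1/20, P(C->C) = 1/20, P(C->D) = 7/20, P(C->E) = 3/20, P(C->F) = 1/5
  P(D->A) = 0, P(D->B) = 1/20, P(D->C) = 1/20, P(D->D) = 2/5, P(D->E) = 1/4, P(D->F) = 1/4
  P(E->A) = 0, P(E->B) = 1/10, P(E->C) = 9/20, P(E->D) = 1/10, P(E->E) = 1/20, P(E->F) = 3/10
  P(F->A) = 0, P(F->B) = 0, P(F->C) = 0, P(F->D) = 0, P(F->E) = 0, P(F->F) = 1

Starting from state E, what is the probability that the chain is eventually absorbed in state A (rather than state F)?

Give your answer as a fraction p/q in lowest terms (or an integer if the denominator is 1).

Answer: 10783/59580

Derivation:
Let a_i = P(absorbed in A | start in state i).
Boundary conditions: a_A = 1, a_F = 0.
For each transient state i, a_i = sum_j P(i->j) * a_j:
  a_B = 3/20*a_A + 1/20*a_B + 1/4*a_C + 1/10*a_D + 1/20*a_E + 2/5*a_F
  a_C = 1/5*a_A + 1/20*a_B + 1/20*a_C + 7/20*a_D + 3/20*a_E + 1/5*a_F
  a_D = 0*a_A + 1/20*a_B + 1/20*a_C + 2/5*a_D + 1/4*a_E + 1/4*a_F
  a_E = 0*a_A + 1/10*a_B + 9/20*a_C + 1/10*a_D + 1/20*a_E + 3/10*a_F

Substituting a_A = 1 and a_F = 0, rearrange to (I - Q) a = r where r[i] = P(i -> A):
  [19/20, -1/4, -1/10, -1/20] . (a_B, a_C, a_D, a_E) = 3/20
  [-1/20, 19/20, -7/20, -3/20] . (a_B, a_C, a_D, a_E) = 1/5
  [-1/20, -1/20, 3/5, -1/4] . (a_B, a_C, a_D, a_E) = 0
  [-1/10, -9/20, -1/10, 19/20] . (a_B, a_C, a_D, a_E) = 0

Solving yields:
  a_B = 3851/14895
  a_C = 17729/59580
  a_D = 403/3310
  a_E = 10783/59580

Starting state is E, so the absorption probability is a_E = 10783/59580.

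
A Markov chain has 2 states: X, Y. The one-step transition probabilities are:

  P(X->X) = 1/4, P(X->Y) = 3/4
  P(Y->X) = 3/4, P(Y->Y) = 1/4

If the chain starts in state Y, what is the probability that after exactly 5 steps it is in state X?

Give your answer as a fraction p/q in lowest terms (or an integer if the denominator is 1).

Answer: 33/64

Derivation:
Computing P^5 by repeated multiplication:
P^1 =
  X: [1/4, 3/4]
  Y: [3/4, 1/4]
P^2 =
  X: [5/8, 3/8]
  Y: [3/8, 5/8]
P^3 =
  X: [7/16, 9/16]
  Y: [9/16, 7/16]
P^4 =
  X: [17/32, 15/32]
  Y: [15/32, 17/32]
P^5 =
  X: [31/64, 33/64]
  Y: [33/64, 31/64]

(P^5)[Y -> X] = 33/64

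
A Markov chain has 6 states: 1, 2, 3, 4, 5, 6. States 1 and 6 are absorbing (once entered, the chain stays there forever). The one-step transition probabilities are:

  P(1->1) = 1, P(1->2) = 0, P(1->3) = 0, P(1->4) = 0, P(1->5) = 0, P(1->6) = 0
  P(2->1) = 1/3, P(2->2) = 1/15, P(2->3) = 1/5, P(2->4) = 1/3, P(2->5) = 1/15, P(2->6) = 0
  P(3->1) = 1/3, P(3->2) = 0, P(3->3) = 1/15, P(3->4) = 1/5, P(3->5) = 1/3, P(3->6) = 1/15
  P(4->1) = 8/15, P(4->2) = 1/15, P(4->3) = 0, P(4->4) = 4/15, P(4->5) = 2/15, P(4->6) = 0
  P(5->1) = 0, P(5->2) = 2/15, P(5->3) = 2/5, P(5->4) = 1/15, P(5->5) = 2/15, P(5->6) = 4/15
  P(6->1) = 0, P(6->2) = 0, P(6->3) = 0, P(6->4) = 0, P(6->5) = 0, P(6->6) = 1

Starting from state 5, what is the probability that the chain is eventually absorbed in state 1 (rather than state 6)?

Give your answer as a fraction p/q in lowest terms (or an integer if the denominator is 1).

Answer: 11363/20634

Derivation:
Let a_i = P(absorbed in 1 | start in state i).
Boundary conditions: a_1 = 1, a_6 = 0.
For each transient state i, a_i = sum_j P(i->j) * a_j:
  a_2 = 1/3*a_1 + 1/15*a_2 + 1/5*a_3 + 1/3*a_4 + 1/15*a_5 + 0*a_6
  a_3 = 1/3*a_1 + 0*a_2 + 1/15*a_3 + 1/5*a_4 + 1/3*a_5 + 1/15*a_6
  a_4 = 8/15*a_1 + 1/15*a_2 + 0*a_3 + 4/15*a_4 + 2/15*a_5 + 0*a_6
  a_5 = 0*a_1 + 2/15*a_2 + 2/5*a_3 + 1/15*a_4 + 2/15*a_5 + 4/15*a_6

Substituting a_1 = 1 and a_6 = 0, rearrange to (I - Q) a = r where r[i] = P(i -> 1):
  [14/15, -1/5, -1/3, -1/15] . (a_2, a_3, a_4, a_5) = 1/3
  [0, 14/15, -1/5, -1/3] . (a_2, a_3, a_4, a_5) = 1/3
  [-1/15, 0, 11/15, -2/15] . (a_2, a_3, a_4, a_5) = 8/15
  [-2/15, -2/5, -1/15, 13/15] . (a_2, a_3, a_4, a_5) = 0

Solving yields:
  a_2 = 6059/6878
  a_3 = 7720/10317
  a_4 = 18725/20634
  a_5 = 11363/20634

Starting state is 5, so the absorption probability is a_5 = 11363/20634.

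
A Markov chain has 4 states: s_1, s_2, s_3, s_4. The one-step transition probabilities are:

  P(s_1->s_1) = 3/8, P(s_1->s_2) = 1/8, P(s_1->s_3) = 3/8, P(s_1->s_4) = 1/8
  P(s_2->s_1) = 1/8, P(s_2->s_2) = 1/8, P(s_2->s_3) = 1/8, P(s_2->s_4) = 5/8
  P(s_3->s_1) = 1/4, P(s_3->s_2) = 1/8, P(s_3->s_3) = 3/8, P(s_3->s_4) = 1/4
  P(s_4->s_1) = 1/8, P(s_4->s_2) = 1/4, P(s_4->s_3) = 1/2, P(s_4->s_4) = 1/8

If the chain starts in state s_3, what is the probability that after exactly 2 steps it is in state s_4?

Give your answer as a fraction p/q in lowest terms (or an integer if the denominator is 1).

Answer: 15/64

Derivation:
Computing P^2 by repeated multiplication:
P^1 =
  s_1: [3/8, 1/8, 3/8, 1/8]
  s_2: [1/8, 1/8, 1/8, 5/8]
  s_3: [1/4, 1/8, 3/8, 1/4]
  s_4: [1/8, 1/4, 1/2, 1/8]
P^2 =
  s_1: [17/64, 9/64, 23/64, 15/64]
  s_2: [11/64, 13/64, 27/64, 13/64]
  s_3: [15/64, 5/32, 3/8, 15/64]
  s_4: [7/32, 9/64, 21/64, 5/16]

(P^2)[s_3 -> s_4] = 15/64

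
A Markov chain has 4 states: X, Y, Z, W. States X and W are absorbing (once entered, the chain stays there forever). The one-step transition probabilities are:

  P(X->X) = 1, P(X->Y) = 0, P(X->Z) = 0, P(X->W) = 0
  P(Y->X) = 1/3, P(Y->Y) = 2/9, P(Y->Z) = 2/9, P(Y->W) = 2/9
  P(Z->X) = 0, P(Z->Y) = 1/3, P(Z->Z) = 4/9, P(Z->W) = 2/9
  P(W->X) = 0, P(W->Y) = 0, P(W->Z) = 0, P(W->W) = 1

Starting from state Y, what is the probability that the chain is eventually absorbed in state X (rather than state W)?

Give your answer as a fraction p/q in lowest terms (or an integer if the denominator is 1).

Let a_i = P(absorbed in X | start in state i).
Boundary conditions: a_X = 1, a_W = 0.
For each transient state i, a_i = sum_j P(i->j) * a_j:
  a_Y = 1/3*a_X + 2/9*a_Y + 2/9*a_Z + 2/9*a_W
  a_Z = 0*a_X + 1/3*a_Y + 4/9*a_Z + 2/9*a_W

Substituting a_X = 1 and a_W = 0, rearrange to (I - Q) a = r where r[i] = P(i -> X):
  [7/9, -2/9] . (a_Y, a_Z) = 1/3
  [-1/3, 5/9] . (a_Y, a_Z) = 0

Solving yields:
  a_Y = 15/29
  a_Z = 9/29

Starting state is Y, so the absorption probability is a_Y = 15/29.

Answer: 15/29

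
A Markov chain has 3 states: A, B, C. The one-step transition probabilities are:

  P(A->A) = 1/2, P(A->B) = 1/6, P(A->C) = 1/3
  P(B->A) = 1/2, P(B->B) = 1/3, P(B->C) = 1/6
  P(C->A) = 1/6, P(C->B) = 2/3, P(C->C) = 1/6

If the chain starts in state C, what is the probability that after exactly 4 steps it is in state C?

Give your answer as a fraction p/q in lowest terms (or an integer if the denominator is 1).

Computing P^4 by repeated multiplication:
P^1 =
  A: [1/2, 1/6, 1/3]
  B: [1/2, 1/3, 1/6]
  C: [1/6, 2/3, 1/6]
P^2 =
  A: [7/18, 13/36, 1/4]
  B: [4/9, 11/36, 1/4]
  C: [4/9, 13/36, 7/36]
P^3 =
  A: [5/12, 19/54, 25/108]
  B: [5/12, 37/108, 13/54]
  C: [47/108, 35/108, 13/54]
P^4 =
  A: [137/324, 221/648, 17/72]
  B: [34/81, 223/648, 17/72]
  C: [34/81, 221/648, 155/648]

(P^4)[C -> C] = 155/648

Answer: 155/648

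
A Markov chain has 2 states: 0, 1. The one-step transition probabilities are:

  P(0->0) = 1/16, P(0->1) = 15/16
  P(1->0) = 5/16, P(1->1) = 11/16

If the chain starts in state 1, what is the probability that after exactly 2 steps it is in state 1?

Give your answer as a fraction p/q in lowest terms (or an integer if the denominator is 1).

Computing P^2 by repeated multiplication:
P^1 =
  0: [1/16, 15/16]
  1: [5/16, 11/16]
P^2 =
  0: [19/64, 45/64]
  1: [15/64, 49/64]

(P^2)[1 -> 1] = 49/64

Answer: 49/64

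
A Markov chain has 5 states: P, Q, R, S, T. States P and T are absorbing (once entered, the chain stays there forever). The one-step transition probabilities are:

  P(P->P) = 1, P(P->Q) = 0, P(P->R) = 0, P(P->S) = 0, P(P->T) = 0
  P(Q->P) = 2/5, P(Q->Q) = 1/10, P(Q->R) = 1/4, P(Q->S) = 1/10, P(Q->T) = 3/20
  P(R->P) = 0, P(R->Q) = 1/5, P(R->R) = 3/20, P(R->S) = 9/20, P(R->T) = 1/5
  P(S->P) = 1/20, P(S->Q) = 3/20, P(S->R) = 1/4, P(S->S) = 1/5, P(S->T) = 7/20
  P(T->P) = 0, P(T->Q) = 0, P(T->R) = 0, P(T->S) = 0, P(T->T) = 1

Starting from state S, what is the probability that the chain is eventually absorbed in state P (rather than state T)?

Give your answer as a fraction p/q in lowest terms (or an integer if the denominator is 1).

Answer: 854/3489

Derivation:
Let a_i = P(absorbed in P | start in state i).
Boundary conditions: a_P = 1, a_T = 0.
For each transient state i, a_i = sum_j P(i->j) * a_j:
  a_Q = 2/5*a_P + 1/10*a_Q + 1/4*a_R + 1/10*a_S + 3/20*a_T
  a_R = 0*a_P + 1/5*a_Q + 3/20*a_R + 9/20*a_S + 1/5*a_T
  a_S = 1/20*a_P + 3/20*a_Q + 1/4*a_R + 1/5*a_S + 7/20*a_T

Substituting a_P = 1 and a_T = 0, rearrange to (I - Q) a = r where r[i] = P(i -> P):
  [9/10, -1/4, -1/10] . (a_Q, a_R, a_S) = 2/5
  [-1/5, 17/20, -9/20] . (a_Q, a_R, a_S) = 0
  [-3/20, -1/4, 4/5] . (a_Q, a_R, a_S) = 1/20

Solving yields:
  a_Q = 1895/3489
  a_R = 898/3489
  a_S = 854/3489

Starting state is S, so the absorption probability is a_S = 854/3489.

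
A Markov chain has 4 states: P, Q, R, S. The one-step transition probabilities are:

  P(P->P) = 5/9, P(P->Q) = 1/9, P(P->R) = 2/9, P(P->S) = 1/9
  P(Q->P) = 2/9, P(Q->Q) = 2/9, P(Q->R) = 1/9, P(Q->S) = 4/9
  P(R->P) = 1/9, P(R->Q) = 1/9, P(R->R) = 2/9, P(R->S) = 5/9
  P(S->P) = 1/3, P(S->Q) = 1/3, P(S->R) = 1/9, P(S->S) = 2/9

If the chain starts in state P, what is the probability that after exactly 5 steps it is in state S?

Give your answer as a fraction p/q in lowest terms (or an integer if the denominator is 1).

Computing P^5 by repeated multiplication:
P^1 =
  P: [5/9, 1/9, 2/9, 1/9]
  Q: [2/9, 2/9, 1/9, 4/9]
  R: [1/9, 1/9, 2/9, 5/9]
  S: [1/3, 1/3, 1/9, 2/9]
P^2 =
  P: [32/81, 4/27, 16/81, 7/27]
  Q: [1/3, 19/81, 4/27, 23/81]
  R: [8/27, 20/81, 4/27, 25/81]
  S: [28/81, 16/81, 13/81, 8/27]
P^3 =
  P: [263/729, 5/27, 43/243, 202/729]
  Q: [254/729, 146/729, 40/243, 209/729]
  R: [247/729, 151/729, 13/81, 214/729]
  S: [257/729, 145/729, 122/729, 205/729]
P^4 =
  P: [2320/6561, 1268/6561, 1121/6561, 1852/6561]
  Q: [2309/6561, 431/2187, 1103/6561, 1856/6561]
  R: [2296/6561, 436/2187, 1093/6561, 1864/6561]
  S: [2312/6561, 428/2187, 1108/6561, 619/2187]
P^5 =
  P: [20813/59049, 11533/59049, 3334/19683, 5567/19683]
  Q: [6934/19683, 11566/59049, 9973/59049, 16708/59049]
  R: [2309/6561, 11597/59049, 9950/59049, 16721/59049]
  S: [20807/59049, 3853/19683, 1109/6561, 16702/59049]

(P^5)[P -> S] = 5567/19683

Answer: 5567/19683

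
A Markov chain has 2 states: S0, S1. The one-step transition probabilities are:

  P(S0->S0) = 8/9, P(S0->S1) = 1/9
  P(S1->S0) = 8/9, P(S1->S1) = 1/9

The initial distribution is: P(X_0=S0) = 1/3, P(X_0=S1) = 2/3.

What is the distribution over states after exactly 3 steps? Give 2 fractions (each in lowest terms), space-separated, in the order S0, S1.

Propagating the distribution step by step (d_{t+1} = d_t * P):
d_0 = (S0=1/3, S1=2/3)
  d_1[S0] = 1/3*8/9 + 2/3*8/9 = 8/9
  d_1[S1] = 1/3*1/9 + 2/3*1/9 = 1/9
d_1 = (S0=8/9, S1=1/9)
  d_2[S0] = 8/9*8/9 + 1/9*8/9 = 8/9
  d_2[S1] = 8/9*1/9 + 1/9*1/9 = 1/9
d_2 = (S0=8/9, S1=1/9)
  d_3[S0] = 8/9*8/9 + 1/9*8/9 = 8/9
  d_3[S1] = 8/9*1/9 + 1/9*1/9 = 1/9
d_3 = (S0=8/9, S1=1/9)

Answer: 8/9 1/9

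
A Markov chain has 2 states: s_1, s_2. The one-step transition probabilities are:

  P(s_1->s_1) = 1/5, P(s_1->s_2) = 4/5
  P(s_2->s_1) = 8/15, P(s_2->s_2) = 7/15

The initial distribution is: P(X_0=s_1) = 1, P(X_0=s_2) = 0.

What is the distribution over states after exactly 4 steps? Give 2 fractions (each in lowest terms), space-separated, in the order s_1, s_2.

Propagating the distribution step by step (d_{t+1} = d_t * P):
d_0 = (s_1=1, s_2=0)
  d_1[s_1] = 1*1/5 + 0*8/15 = 1/5
  d_1[s_2] = 1*4/5 + 0*7/15 = 4/5
d_1 = (s_1=1/5, s_2=4/5)
  d_2[s_1] = 1/5*1/5 + 4/5*8/15 = 7/15
  d_2[s_2] = 1/5*4/5 + 4/5*7/15 = 8/15
d_2 = (s_1=7/15, s_2=8/15)
  d_3[s_1] = 7/15*1/5 + 8/15*8/15 = 17/45
  d_3[s_2] = 7/15*4/5 + 8/15*7/15 = 28/45
d_3 = (s_1=17/45, s_2=28/45)
  d_4[s_1] = 17/45*1/5 + 28/45*8/15 = 11/27
  d_4[s_2] = 17/45*4/5 + 28/45*7/15 = 16/27
d_4 = (s_1=11/27, s_2=16/27)

Answer: 11/27 16/27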